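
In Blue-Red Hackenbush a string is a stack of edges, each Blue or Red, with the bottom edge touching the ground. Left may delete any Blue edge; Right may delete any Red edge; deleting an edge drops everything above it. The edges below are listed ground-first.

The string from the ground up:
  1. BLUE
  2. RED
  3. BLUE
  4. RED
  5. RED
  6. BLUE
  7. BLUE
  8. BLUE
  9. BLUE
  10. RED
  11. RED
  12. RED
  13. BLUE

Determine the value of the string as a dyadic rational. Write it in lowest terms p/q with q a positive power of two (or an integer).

B: Left { 0 }, Right { (no moves) } — simplest 1
BR: Left { 0 }, Right { 1 } — simplest 1/2
BRB: Left { 0,1/2 }, Right { 1 } — simplest 3/4
BRBR: Left { 0,1/2 }, Right { 3/4,1 } — simplest 5/8
BRBRR: Left { 0,1/2 }, Right { 5/8,3/4,1 } — simplest 9/16
BRBRRB: Left { 0,1/2,9/16 }, Right { 5/8,3/4,1 } — simplest 19/32
BRBRRBB: Left { 0,1/2,9/16,19/32 }, Right { 5/8,3/4,1 } — simplest 39/64
BRBRRBBB: Left { 0,1/2,9/16,19/32,39/64 }, Right { 5/8,3/4,1 } — simplest 79/128
BRBRRBBBB: Left { 0,1/2,9/16,19/32,39/64,79/128 }, Right { 5/8,3/4,1 } — simplest 159/256
BRBRRBBBBR: Left { 0,1/2,9/16,19/32,39/64,79/128 }, Right { 159/256,5/8,3/4,1 } — simplest 317/512
BRBRRBBBBRR: Left { 0,1/2,9/16,19/32,39/64,79/128 }, Right { 317/512,159/256,5/8,3/4,1 } — simplest 633/1024
BRBRRBBBBRRR: Left { 0,1/2,9/16,19/32,39/64,79/128 }, Right { 633/1024,317/512,159/256,5/8,3/4,1 } — simplest 1265/2048
BRBRRBBBBRRRB: Left { 0,1/2,9/16,19/32,39/64,79/128,1265/2048 }, Right { 633/1024,317/512,159/256,5/8,3/4,1 } — simplest 2531/4096

2531/4096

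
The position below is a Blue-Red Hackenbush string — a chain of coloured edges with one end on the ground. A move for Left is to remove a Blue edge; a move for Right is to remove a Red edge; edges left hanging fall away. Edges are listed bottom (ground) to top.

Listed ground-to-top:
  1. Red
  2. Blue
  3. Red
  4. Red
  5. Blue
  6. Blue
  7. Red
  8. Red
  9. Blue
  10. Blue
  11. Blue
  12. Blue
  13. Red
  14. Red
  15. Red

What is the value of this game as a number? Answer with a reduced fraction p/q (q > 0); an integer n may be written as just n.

Recurse on prefixes of the 15-edge string Red Blue Red Red Blue Blue Red Red Blue Blue Blue Blue Red Red Red:
1 of 15 · R · max L −∞ · min R 0 so -1
2 of 15 · RB · max L -1 · min R 0 so -1/2
3 of 15 · RBR · max L -1 · min R -1/2 so -3/4
4 of 15 · RBRR · max L -1 · min R -3/4 so -7/8
5 of 15 · RBRRB · max L -7/8 · min R -3/4 so -13/16
6 of 15 · RBRRBB · max L -13/16 · min R -3/4 so -25/32
7 of 15 · RBRRBBR · max L -13/16 · min R -25/32 so -51/64
8 of 15 · RBRRBBRR · max L -13/16 · min R -51/64 so -103/128
9 of 15 · RBRRBBRRB · max L -103/128 · min R -51/64 so -205/256
10 of 15 · RBRRBBRRBB · max L -205/256 · min R -51/64 so -409/512
11 of 15 · RBRRBBRRBBB · max L -409/512 · min R -51/64 so -817/1024
12 of 15 · RBRRBBRRBBBB · max L -817/1024 · min R -51/64 so -1633/2048
13 of 15 · RBRRBBRRBBBBR · max L -817/1024 · min R -1633/2048 so -3267/4096
14 of 15 · RBRRBBRRBBBBRR · max L -817/1024 · min R -3267/4096 so -6535/8192
15 of 15 · RBRRBBRRBBBBRRR · max L -817/1024 · min R -6535/8192 so -13071/16384

-13071/16384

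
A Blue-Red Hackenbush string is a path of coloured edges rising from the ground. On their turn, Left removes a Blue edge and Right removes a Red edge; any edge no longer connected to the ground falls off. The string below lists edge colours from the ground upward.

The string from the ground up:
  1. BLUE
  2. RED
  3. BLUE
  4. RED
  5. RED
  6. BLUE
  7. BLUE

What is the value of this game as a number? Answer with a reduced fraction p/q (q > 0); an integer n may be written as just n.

edge 1 of 7 (BLUE): { 0 | (no moves) } ⇒ 1
edge 2 of 7 (RED): { 0 | 1 } ⇒ 1/2
edge 3 of 7 (BLUE): { 0, 1/2 | 1 } ⇒ 3/4
edge 4 of 7 (RED): { 0, 1/2 | 3/4, 1 } ⇒ 5/8
edge 5 of 7 (RED): { 0, 1/2 | 5/8, 3/4, 1 } ⇒ 9/16
edge 6 of 7 (BLUE): { 0, 1/2, 9/16 | 5/8, 3/4, 1 } ⇒ 19/32
edge 7 of 7 (BLUE): { 0, 1/2, 9/16, 19/32 | 5/8, 3/4, 1 } ⇒ 39/64

39/64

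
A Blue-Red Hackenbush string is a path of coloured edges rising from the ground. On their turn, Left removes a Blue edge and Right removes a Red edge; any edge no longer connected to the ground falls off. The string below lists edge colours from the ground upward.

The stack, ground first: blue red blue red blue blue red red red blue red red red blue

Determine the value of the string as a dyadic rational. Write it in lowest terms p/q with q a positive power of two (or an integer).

b: Left { 0 }, Right {  } => simplest 1
br: Left { 0 }, Right { 1 } => simplest 1/2
brb: Left { 0, 1/2 }, Right { 1 } => simplest 3/4
brbr: Left { 0, 1/2 }, Right { 3/4, 1 } => simplest 5/8
brbrb: Left { 0, 1/2, 5/8 }, Right { 3/4, 1 } => simplest 11/16
brbrbb: Left { 0, 1/2, 5/8, 11/16 }, Right { 3/4, 1 } => simplest 23/32
brbrbbr: Left { 0, 1/2, 5/8, 11/16 }, Right { 23/32, 3/4, 1 } => simplest 45/64
brbrbbrr: Left { 0, 1/2, 5/8, 11/16 }, Right { 45/64, 23/32, 3/4, 1 } => simplest 89/128
brbrbbrrr: Left { 0, 1/2, 5/8, 11/16 }, Right { 89/128, 45/64, 23/32, 3/4, 1 } => simplest 177/256
brbrbbrrrb: Left { 0, 1/2, 5/8, 11/16, 177/256 }, Right { 89/128, 45/64, 23/32, 3/4, 1 } => simplest 355/512
brbrbbrrrbr: Left { 0, 1/2, 5/8, 11/16, 177/256 }, Right { 355/512, 89/128, 45/64, 23/32, 3/4, 1 } => simplest 709/1024
brbrbbrrrbrr: Left { 0, 1/2, 5/8, 11/16, 177/256 }, Right { 709/1024, 355/512, 89/128, 45/64, 23/32, 3/4, 1 } => simplest 1417/2048
brbrbbrrrbrrr: Left { 0, 1/2, 5/8, 11/16, 177/256 }, Right { 1417/2048, 709/1024, 355/512, 89/128, 45/64, 23/32, 3/4, 1 } => simplest 2833/4096
brbrbbrrrbrrrb: Left { 0, 1/2, 5/8, 11/16, 177/256, 2833/4096 }, Right { 1417/2048, 709/1024, 355/512, 89/128, 45/64, 23/32, 3/4, 1 } => simplest 5667/8192

5667/8192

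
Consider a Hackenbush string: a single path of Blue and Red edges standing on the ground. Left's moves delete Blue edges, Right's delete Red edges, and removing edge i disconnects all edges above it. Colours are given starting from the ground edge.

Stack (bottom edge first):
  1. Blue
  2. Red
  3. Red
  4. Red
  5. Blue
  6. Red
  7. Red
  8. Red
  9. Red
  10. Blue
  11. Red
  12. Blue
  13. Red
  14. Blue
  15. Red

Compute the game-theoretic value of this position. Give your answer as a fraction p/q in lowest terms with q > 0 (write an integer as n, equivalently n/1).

2133/16384

val_1 [B]  L=[0]  R=[·]  = 1
val_2 [BR]  L=[0]  R=[1]  = 1/2
val_3 [BRR]  L=[0]  R=[1/2 1]  = 1/4
val_4 [BRRR]  L=[0]  R=[1/4 1/2 1]  = 1/8
val_5 [BRRRB]  L=[0 1/8]  R=[1/4 1/2 1]  = 3/16
val_6 [BRRRBR]  L=[0 1/8]  R=[3/16 1/4 1/2 1]  = 5/32
val_7 [BRRRBRR]  L=[0 1/8]  R=[5/32 3/16 1/4 1/2 1]  = 9/64
val_8 [BRRRBRRR]  L=[0 1/8]  R=[9/64 5/32 3/16 1/4 1/2 1]  = 17/128
val_9 [BRRRBRRRR]  L=[0 1/8]  R=[17/128 9/64 5/32 3/16 1/4 1/2 1]  = 33/256
val_10 [BRRRBRRRRB]  L=[0 1/8 33/256]  R=[17/128 9/64 5/32 3/16 1/4 1/2 1]  = 67/512
val_11 [BRRRBRRRRBR]  L=[0 1/8 33/256]  R=[67/512 17/128 9/64 5/32 3/16 1/4 1/2 1]  = 133/1024
val_12 [BRRRBRRRRBRB]  L=[0 1/8 33/256 133/1024]  R=[67/512 17/128 9/64 5/32 3/16 1/4 1/2 1]  = 267/2048
val_13 [BRRRBRRRRBRBR]  L=[0 1/8 33/256 133/1024]  R=[267/2048 67/512 17/128 9/64 5/32 3/16 1/4 1/2 1]  = 533/4096
val_14 [BRRRBRRRRBRBRB]  L=[0 1/8 33/256 133/1024 533/4096]  R=[267/2048 67/512 17/128 9/64 5/32 3/16 1/4 1/2 1]  = 1067/8192
val_15 [BRRRBRRRRBRBRBR]  L=[0 1/8 33/256 133/1024 533/4096]  R=[1067/8192 267/2048 67/512 17/128 9/64 5/32 3/16 1/4 1/2 1]  = 2133/16384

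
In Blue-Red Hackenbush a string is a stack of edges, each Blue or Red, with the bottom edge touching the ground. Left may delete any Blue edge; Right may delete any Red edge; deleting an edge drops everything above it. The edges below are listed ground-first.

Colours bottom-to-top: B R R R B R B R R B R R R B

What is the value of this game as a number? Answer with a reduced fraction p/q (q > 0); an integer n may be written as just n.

1 of 14 · B · max L 0 · min R +∞ so 1
2 of 14 · BR · max L 0 · min R 1 so 1/2
3 of 14 · BRR · max L 0 · min R 1/2 so 1/4
4 of 14 · BRRR · max L 0 · min R 1/4 so 1/8
5 of 14 · BRRRB · max L 1/8 · min R 1/4 so 3/16
6 of 14 · BRRRBR · max L 1/8 · min R 3/16 so 5/32
7 of 14 · BRRRBRB · max L 5/32 · min R 3/16 so 11/64
8 of 14 · BRRRBRBR · max L 5/32 · min R 11/64 so 21/128
9 of 14 · BRRRBRBRR · max L 5/32 · min R 21/128 so 41/256
10 of 14 · BRRRBRBRRB · max L 41/256 · min R 21/128 so 83/512
11 of 14 · BRRRBRBRRBR · max L 41/256 · min R 83/512 so 165/1024
12 of 14 · BRRRBRBRRBRR · max L 41/256 · min R 165/1024 so 329/2048
13 of 14 · BRRRBRBRRBRRR · max L 41/256 · min R 329/2048 so 657/4096
14 of 14 · BRRRBRBRRBRRRB · max L 657/4096 · min R 329/2048 so 1315/8192

1315/8192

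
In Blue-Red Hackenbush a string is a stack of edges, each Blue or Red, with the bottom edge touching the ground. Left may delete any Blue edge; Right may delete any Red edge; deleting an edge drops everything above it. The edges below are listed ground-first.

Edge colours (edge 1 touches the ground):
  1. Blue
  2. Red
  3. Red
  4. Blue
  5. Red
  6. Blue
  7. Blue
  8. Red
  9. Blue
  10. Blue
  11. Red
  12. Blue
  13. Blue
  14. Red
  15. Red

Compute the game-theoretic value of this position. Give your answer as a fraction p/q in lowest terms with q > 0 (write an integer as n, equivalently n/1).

step 1: add Blue to get B; options L={ 0 } R={ · } → 1
step 2: add Red to get BR; options L={ 0 } R={ 1 } → 1/2
step 3: add Red to get BRR; options L={ 0 } R={ 1/2; 1 } → 1/4
step 4: add Blue to get BRRB; options L={ 0; 1/4 } R={ 1/2; 1 } → 3/8
step 5: add Red to get BRRBR; options L={ 0; 1/4 } R={ 3/8; 1/2; 1 } → 5/16
step 6: add Blue to get BRRBRB; options L={ 0; 1/4; 5/16 } R={ 3/8; 1/2; 1 } → 11/32
step 7: add Blue to get BRRBRBB; options L={ 0; 1/4; 5/16; 11/32 } R={ 3/8; 1/2; 1 } → 23/64
step 8: add Red to get BRRBRBBR; options L={ 0; 1/4; 5/16; 11/32 } R={ 23/64; 3/8; 1/2; 1 } → 45/128
step 9: add Blue to get BRRBRBBRB; options L={ 0; 1/4; 5/16; 11/32; 45/128 } R={ 23/64; 3/8; 1/2; 1 } → 91/256
step 10: add Blue to get BRRBRBBRBB; options L={ 0; 1/4; 5/16; 11/32; 45/128; 91/256 } R={ 23/64; 3/8; 1/2; 1 } → 183/512
step 11: add Red to get BRRBRBBRBBR; options L={ 0; 1/4; 5/16; 11/32; 45/128; 91/256 } R={ 183/512; 23/64; 3/8; 1/2; 1 } → 365/1024
step 12: add Blue to get BRRBRBBRBBRB; options L={ 0; 1/4; 5/16; 11/32; 45/128; 91/256; 365/1024 } R={ 183/512; 23/64; 3/8; 1/2; 1 } → 731/2048
step 13: add Blue to get BRRBRBBRBBRBB; options L={ 0; 1/4; 5/16; 11/32; 45/128; 91/256; 365/1024; 731/2048 } R={ 183/512; 23/64; 3/8; 1/2; 1 } → 1463/4096
step 14: add Red to get BRRBRBBRBBRBBR; options L={ 0; 1/4; 5/16; 11/32; 45/128; 91/256; 365/1024; 731/2048 } R={ 1463/4096; 183/512; 23/64; 3/8; 1/2; 1 } → 2925/8192
step 15: add Red to get BRRBRBBRBBRBBRR; options L={ 0; 1/4; 5/16; 11/32; 45/128; 91/256; 365/1024; 731/2048 } R={ 2925/8192; 1463/4096; 183/512; 23/64; 3/8; 1/2; 1 } → 5849/16384

5849/16384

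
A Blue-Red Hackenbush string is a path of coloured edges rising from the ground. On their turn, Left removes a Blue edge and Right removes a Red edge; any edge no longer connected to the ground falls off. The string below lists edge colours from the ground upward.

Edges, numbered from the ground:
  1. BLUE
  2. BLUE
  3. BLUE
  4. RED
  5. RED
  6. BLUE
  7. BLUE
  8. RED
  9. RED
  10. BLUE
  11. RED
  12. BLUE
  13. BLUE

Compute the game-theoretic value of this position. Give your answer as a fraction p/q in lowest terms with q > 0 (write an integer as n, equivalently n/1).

2455/1024

Build value(s[:k]) for k = 1..13, string s = BLUE BLUE BLUE RED RED BLUE BLUE RED RED BLUE RED BLUE BLUE.
step 1: add BLUE to get B; options L={ 0 } R={ ∅ } => 1
step 2: add BLUE to get BB; options L={ 0,1 } R={ ∅ } => 2
step 3: add BLUE to get BBB; options L={ 0,1,2 } R={ ∅ } => 3
step 4: add RED to get BBBR; options L={ 0,1,2 } R={ 3 } => 5/2
step 5: add RED to get BBBRR; options L={ 0,1,2 } R={ 5/2,3 } => 9/4
step 6: add BLUE to get BBBRRB; options L={ 0,1,2,9/4 } R={ 5/2,3 } => 19/8
step 7: add BLUE to get BBBRRBB; options L={ 0,1,2,9/4,19/8 } R={ 5/2,3 } => 39/16
step 8: add RED to get BBBRRBBR; options L={ 0,1,2,9/4,19/8 } R={ 39/16,5/2,3 } => 77/32
step 9: add RED to get BBBRRBBRR; options L={ 0,1,2,9/4,19/8 } R={ 77/32,39/16,5/2,3 } => 153/64
step 10: add BLUE to get BBBRRBBRRB; options L={ 0,1,2,9/4,19/8,153/64 } R={ 77/32,39/16,5/2,3 } => 307/128
step 11: add RED to get BBBRRBBRRBR; options L={ 0,1,2,9/4,19/8,153/64 } R={ 307/128,77/32,39/16,5/2,3 } => 613/256
step 12: add BLUE to get BBBRRBBRRBRB; options L={ 0,1,2,9/4,19/8,153/64,613/256 } R={ 307/128,77/32,39/16,5/2,3 } => 1227/512
step 13: add BLUE to get BBBRRBBRRBRBB; options L={ 0,1,2,9/4,19/8,153/64,613/256,1227/512 } R={ 307/128,77/32,39/16,5/2,3 } => 2455/1024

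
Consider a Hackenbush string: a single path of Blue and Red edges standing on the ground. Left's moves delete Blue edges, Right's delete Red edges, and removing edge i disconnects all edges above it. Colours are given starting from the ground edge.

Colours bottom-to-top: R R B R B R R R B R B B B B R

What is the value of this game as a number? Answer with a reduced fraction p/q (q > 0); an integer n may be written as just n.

Build G(s[:k]) for k = 1..15, string s = R R B R B R R R B R B B B B R.
G(R) = { none | 0 } => -1
G(RR) = { none | -1,0 } => -2
G(RRB) = { -2 | -1,0 } => -3/2
G(RRBR) = { -2 | -3/2,-1,0 } => -7/4
G(RRBRB) = { -2,-7/4 | -3/2,-1,0 } => -13/8
G(RRBRBR) = { -2,-7/4 | -13/8,-3/2,-1,0 } => -27/16
G(RRBRBRR) = { -2,-7/4 | -27/16,-13/8,-3/2,-1,0 } => -55/32
G(RRBRBRRR) = { -2,-7/4 | -55/32,-27/16,-13/8,-3/2,-1,0 } => -111/64
G(RRBRBRRRB) = { -2,-7/4,-111/64 | -55/32,-27/16,-13/8,-3/2,-1,0 } => -221/128
G(RRBRBRRRBR) = { -2,-7/4,-111/64 | -221/128,-55/32,-27/16,-13/8,-3/2,-1,0 } => -443/256
G(RRBRBRRRBRB) = { -2,-7/4,-111/64,-443/256 | -221/128,-55/32,-27/16,-13/8,-3/2,-1,0 } => -885/512
G(RRBRBRRRBRBB) = { -2,-7/4,-111/64,-443/256,-885/512 | -221/128,-55/32,-27/16,-13/8,-3/2,-1,0 } => -1769/1024
G(RRBRBRRRBRBBB) = { -2,-7/4,-111/64,-443/256,-885/512,-1769/1024 | -221/128,-55/32,-27/16,-13/8,-3/2,-1,0 } => -3537/2048
G(RRBRBRRRBRBBBB) = { -2,-7/4,-111/64,-443/256,-885/512,-1769/1024,-3537/2048 | -221/128,-55/32,-27/16,-13/8,-3/2,-1,0 } => -7073/4096
G(RRBRBRRRBRBBBBR) = { -2,-7/4,-111/64,-443/256,-885/512,-1769/1024,-3537/2048 | -7073/4096,-221/128,-55/32,-27/16,-13/8,-3/2,-1,0 } => -14147/8192

-14147/8192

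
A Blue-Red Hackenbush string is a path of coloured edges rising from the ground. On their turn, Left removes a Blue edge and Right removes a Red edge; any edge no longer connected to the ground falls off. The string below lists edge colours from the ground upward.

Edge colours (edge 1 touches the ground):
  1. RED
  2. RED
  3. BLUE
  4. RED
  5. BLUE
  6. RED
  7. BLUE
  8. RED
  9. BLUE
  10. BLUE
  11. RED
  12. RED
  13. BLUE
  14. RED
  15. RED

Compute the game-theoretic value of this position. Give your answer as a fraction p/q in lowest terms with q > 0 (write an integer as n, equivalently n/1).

step 1: add RED to get R; options L={ none } R={ 0 } gives -1
step 2: add RED to get RR; options L={ none } R={ -1, 0 } gives -2
step 3: add BLUE to get RRB; options L={ -2 } R={ -1, 0 } gives -3/2
step 4: add RED to get RRBR; options L={ -2 } R={ -3/2, -1, 0 } gives -7/4
step 5: add BLUE to get RRBRB; options L={ -2, -7/4 } R={ -3/2, -1, 0 } gives -13/8
step 6: add RED to get RRBRBR; options L={ -2, -7/4 } R={ -13/8, -3/2, -1, 0 } gives -27/16
step 7: add BLUE to get RRBRBRB; options L={ -2, -7/4, -27/16 } R={ -13/8, -3/2, -1, 0 } gives -53/32
step 8: add RED to get RRBRBRBR; options L={ -2, -7/4, -27/16 } R={ -53/32, -13/8, -3/2, -1, 0 } gives -107/64
step 9: add BLUE to get RRBRBRBRB; options L={ -2, -7/4, -27/16, -107/64 } R={ -53/32, -13/8, -3/2, -1, 0 } gives -213/128
step 10: add BLUE to get RRBRBRBRBB; options L={ -2, -7/4, -27/16, -107/64, -213/128 } R={ -53/32, -13/8, -3/2, -1, 0 } gives -425/256
step 11: add RED to get RRBRBRBRBBR; options L={ -2, -7/4, -27/16, -107/64, -213/128 } R={ -425/256, -53/32, -13/8, -3/2, -1, 0 } gives -851/512
step 12: add RED to get RRBRBRBRBBRR; options L={ -2, -7/4, -27/16, -107/64, -213/128 } R={ -851/512, -425/256, -53/32, -13/8, -3/2, -1, 0 } gives -1703/1024
step 13: add BLUE to get RRBRBRBRBBRRB; options L={ -2, -7/4, -27/16, -107/64, -213/128, -1703/1024 } R={ -851/512, -425/256, -53/32, -13/8, -3/2, -1, 0 } gives -3405/2048
step 14: add RED to get RRBRBRBRBBRRBR; options L={ -2, -7/4, -27/16, -107/64, -213/128, -1703/1024 } R={ -3405/2048, -851/512, -425/256, -53/32, -13/8, -3/2, -1, 0 } gives -6811/4096
step 15: add RED to get RRBRBRBRBBRRBRR; options L={ -2, -7/4, -27/16, -107/64, -213/128, -1703/1024 } R={ -6811/4096, -3405/2048, -851/512, -425/256, -53/32, -13/8, -3/2, -1, 0 } gives -13623/8192

-13623/8192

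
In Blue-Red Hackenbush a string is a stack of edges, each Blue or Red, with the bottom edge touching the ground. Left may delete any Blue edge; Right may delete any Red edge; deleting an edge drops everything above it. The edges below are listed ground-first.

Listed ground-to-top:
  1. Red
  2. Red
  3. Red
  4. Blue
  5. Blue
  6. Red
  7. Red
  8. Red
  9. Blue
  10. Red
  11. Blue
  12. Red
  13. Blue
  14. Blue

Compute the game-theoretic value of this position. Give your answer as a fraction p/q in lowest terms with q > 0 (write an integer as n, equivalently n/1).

step 1: add Red to get R; options L={ — } R={ 0 } => -1
step 2: add Red to get RR; options L={ — } R={ -1,0 } => -2
step 3: add Red to get RRR; options L={ — } R={ -2,-1,0 } => -3
step 4: add Blue to get RRRB; options L={ -3 } R={ -2,-1,0 } => -5/2
step 5: add Blue to get RRRBB; options L={ -3,-5/2 } R={ -2,-1,0 } => -9/4
step 6: add Red to get RRRBBR; options L={ -3,-5/2 } R={ -9/4,-2,-1,0 } => -19/8
step 7: add Red to get RRRBBRR; options L={ -3,-5/2 } R={ -19/8,-9/4,-2,-1,0 } => -39/16
step 8: add Red to get RRRBBRRR; options L={ -3,-5/2 } R={ -39/16,-19/8,-9/4,-2,-1,0 } => -79/32
step 9: add Blue to get RRRBBRRRB; options L={ -3,-5/2,-79/32 } R={ -39/16,-19/8,-9/4,-2,-1,0 } => -157/64
step 10: add Red to get RRRBBRRRBR; options L={ -3,-5/2,-79/32 } R={ -157/64,-39/16,-19/8,-9/4,-2,-1,0 } => -315/128
step 11: add Blue to get RRRBBRRRBRB; options L={ -3,-5/2,-79/32,-315/128 } R={ -157/64,-39/16,-19/8,-9/4,-2,-1,0 } => -629/256
step 12: add Red to get RRRBBRRRBRBR; options L={ -3,-5/2,-79/32,-315/128 } R={ -629/256,-157/64,-39/16,-19/8,-9/4,-2,-1,0 } => -1259/512
step 13: add Blue to get RRRBBRRRBRBRB; options L={ -3,-5/2,-79/32,-315/128,-1259/512 } R={ -629/256,-157/64,-39/16,-19/8,-9/4,-2,-1,0 } => -2517/1024
step 14: add Blue to get RRRBBRRRBRBRBB; options L={ -3,-5/2,-79/32,-315/128,-1259/512,-2517/1024 } R={ -629/256,-157/64,-39/16,-19/8,-9/4,-2,-1,0 } => -5033/2048

-5033/2048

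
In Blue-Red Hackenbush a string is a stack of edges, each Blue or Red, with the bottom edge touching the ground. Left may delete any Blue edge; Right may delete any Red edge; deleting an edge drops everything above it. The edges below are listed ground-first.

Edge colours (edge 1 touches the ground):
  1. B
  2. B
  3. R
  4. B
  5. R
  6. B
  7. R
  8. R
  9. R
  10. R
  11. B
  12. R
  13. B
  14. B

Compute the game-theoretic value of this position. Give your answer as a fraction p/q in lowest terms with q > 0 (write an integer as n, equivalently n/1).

Prefix values for B B R B R B R R R R B R B B via {L|R} + simplicity:
1 of 14 · B · max L 0 · min R +∞ → 1
2 of 14 · BB · max L 1 · min R +∞ → 2
3 of 14 · BBR · max L 1 · min R 2 → 3/2
4 of 14 · BBRB · max L 3/2 · min R 2 → 7/4
5 of 14 · BBRBR · max L 3/2 · min R 7/4 → 13/8
6 of 14 · BBRBRB · max L 13/8 · min R 7/4 → 27/16
7 of 14 · BBRBRBR · max L 13/8 · min R 27/16 → 53/32
8 of 14 · BBRBRBRR · max L 13/8 · min R 53/32 → 105/64
9 of 14 · BBRBRBRRR · max L 13/8 · min R 105/64 → 209/128
10 of 14 · BBRBRBRRRR · max L 13/8 · min R 209/128 → 417/256
11 of 14 · BBRBRBRRRRB · max L 417/256 · min R 209/128 → 835/512
12 of 14 · BBRBRBRRRRBR · max L 417/256 · min R 835/512 → 1669/1024
13 of 14 · BBRBRBRRRRBRB · max L 1669/1024 · min R 835/512 → 3339/2048
14 of 14 · BBRBRBRRRRBRBB · max L 3339/2048 · min R 835/512 → 6679/4096

6679/4096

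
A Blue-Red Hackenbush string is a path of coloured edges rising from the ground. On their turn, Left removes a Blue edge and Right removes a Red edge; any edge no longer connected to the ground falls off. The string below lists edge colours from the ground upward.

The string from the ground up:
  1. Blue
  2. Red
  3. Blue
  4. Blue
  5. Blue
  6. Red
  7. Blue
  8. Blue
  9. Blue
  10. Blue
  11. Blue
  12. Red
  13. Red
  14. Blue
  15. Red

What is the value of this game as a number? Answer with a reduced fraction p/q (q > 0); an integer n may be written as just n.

Recurse on prefixes of the 15-edge string Blue Red Blue Blue Blue Red Blue Blue Blue Blue Blue Red Red Blue Red:
val_1 [B]  L=[0]  R=[—]  gives 1
val_2 [BR]  L=[0]  R=[1]  gives 1/2
val_3 [BRB]  L=[0, 1/2]  R=[1]  gives 3/4
val_4 [BRBB]  L=[0, 1/2, 3/4]  R=[1]  gives 7/8
val_5 [BRBBB]  L=[0, 1/2, 3/4, 7/8]  R=[1]  gives 15/16
val_6 [BRBBBR]  L=[0, 1/2, 3/4, 7/8]  R=[15/16, 1]  gives 29/32
val_7 [BRBBBRB]  L=[0, 1/2, 3/4, 7/8, 29/32]  R=[15/16, 1]  gives 59/64
val_8 [BRBBBRBB]  L=[0, 1/2, 3/4, 7/8, 29/32, 59/64]  R=[15/16, 1]  gives 119/128
val_9 [BRBBBRBBB]  L=[0, 1/2, 3/4, 7/8, 29/32, 59/64, 119/128]  R=[15/16, 1]  gives 239/256
val_10 [BRBBBRBBBB]  L=[0, 1/2, 3/4, 7/8, 29/32, 59/64, 119/128, 239/256]  R=[15/16, 1]  gives 479/512
val_11 [BRBBBRBBBBB]  L=[0, 1/2, 3/4, 7/8, 29/32, 59/64, 119/128, 239/256, 479/512]  R=[15/16, 1]  gives 959/1024
val_12 [BRBBBRBBBBBR]  L=[0, 1/2, 3/4, 7/8, 29/32, 59/64, 119/128, 239/256, 479/512]  R=[959/1024, 15/16, 1]  gives 1917/2048
val_13 [BRBBBRBBBBBRR]  L=[0, 1/2, 3/4, 7/8, 29/32, 59/64, 119/128, 239/256, 479/512]  R=[1917/2048, 959/1024, 15/16, 1]  gives 3833/4096
val_14 [BRBBBRBBBBBRRB]  L=[0, 1/2, 3/4, 7/8, 29/32, 59/64, 119/128, 239/256, 479/512, 3833/4096]  R=[1917/2048, 959/1024, 15/16, 1]  gives 7667/8192
val_15 [BRBBBRBBBBBRRBR]  L=[0, 1/2, 3/4, 7/8, 29/32, 59/64, 119/128, 239/256, 479/512, 3833/4096]  R=[7667/8192, 1917/2048, 959/1024, 15/16, 1]  gives 15333/16384

15333/16384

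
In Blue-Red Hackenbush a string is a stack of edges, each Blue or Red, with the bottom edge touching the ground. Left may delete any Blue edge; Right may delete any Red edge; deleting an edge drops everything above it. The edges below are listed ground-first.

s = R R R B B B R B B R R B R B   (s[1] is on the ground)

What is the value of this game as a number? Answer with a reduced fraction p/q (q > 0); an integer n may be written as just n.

R: Left { ∅ }, Right { 0 } -> simplest -1
RR: Left { ∅ }, Right { -1,0 } -> simplest -2
RRR: Left { ∅ }, Right { -2,-1,0 } -> simplest -3
RRRB: Left { -3 }, Right { -2,-1,0 } -> simplest -5/2
RRRBB: Left { -3,-5/2 }, Right { -2,-1,0 } -> simplest -9/4
RRRBBB: Left { -3,-5/2,-9/4 }, Right { -2,-1,0 } -> simplest -17/8
RRRBBBR: Left { -3,-5/2,-9/4 }, Right { -17/8,-2,-1,0 } -> simplest -35/16
RRRBBBRB: Left { -3,-5/2,-9/4,-35/16 }, Right { -17/8,-2,-1,0 } -> simplest -69/32
RRRBBBRBB: Left { -3,-5/2,-9/4,-35/16,-69/32 }, Right { -17/8,-2,-1,0 } -> simplest -137/64
RRRBBBRBBR: Left { -3,-5/2,-9/4,-35/16,-69/32 }, Right { -137/64,-17/8,-2,-1,0 } -> simplest -275/128
RRRBBBRBBRR: Left { -3,-5/2,-9/4,-35/16,-69/32 }, Right { -275/128,-137/64,-17/8,-2,-1,0 } -> simplest -551/256
RRRBBBRBBRRB: Left { -3,-5/2,-9/4,-35/16,-69/32,-551/256 }, Right { -275/128,-137/64,-17/8,-2,-1,0 } -> simplest -1101/512
RRRBBBRBBRRBR: Left { -3,-5/2,-9/4,-35/16,-69/32,-551/256 }, Right { -1101/512,-275/128,-137/64,-17/8,-2,-1,0 } -> simplest -2203/1024
RRRBBBRBBRRBRB: Left { -3,-5/2,-9/4,-35/16,-69/32,-551/256,-2203/1024 }, Right { -1101/512,-275/128,-137/64,-17/8,-2,-1,0 } -> simplest -4405/2048

-4405/2048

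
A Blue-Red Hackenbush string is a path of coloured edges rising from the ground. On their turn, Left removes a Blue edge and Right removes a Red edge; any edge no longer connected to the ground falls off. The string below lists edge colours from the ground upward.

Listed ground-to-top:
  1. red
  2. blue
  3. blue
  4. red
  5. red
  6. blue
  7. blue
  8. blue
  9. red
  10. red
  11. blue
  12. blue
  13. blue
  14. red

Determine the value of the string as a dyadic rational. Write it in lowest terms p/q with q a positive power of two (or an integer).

Prefix values for red blue blue red red blue blue blue red red blue blue blue red via {L|R} + simplicity:
value(r) = { — | 0 } so -1
value(rb) = { -1 | 0 } so -1/2
value(rbb) = { -1 -1/2 | 0 } so -1/4
value(rbbr) = { -1 -1/2 | -1/4 0 } so -3/8
value(rbbrr) = { -1 -1/2 | -3/8 -1/4 0 } so -7/16
value(rbbrrb) = { -1 -1/2 -7/16 | -3/8 -1/4 0 } so -13/32
value(rbbrrbb) = { -1 -1/2 -7/16 -13/32 | -3/8 -1/4 0 } so -25/64
value(rbbrrbbb) = { -1 -1/2 -7/16 -13/32 -25/64 | -3/8 -1/4 0 } so -49/128
value(rbbrrbbbr) = { -1 -1/2 -7/16 -13/32 -25/64 | -49/128 -3/8 -1/4 0 } so -99/256
value(rbbrrbbbrr) = { -1 -1/2 -7/16 -13/32 -25/64 | -99/256 -49/128 -3/8 -1/4 0 } so -199/512
value(rbbrrbbbrrb) = { -1 -1/2 -7/16 -13/32 -25/64 -199/512 | -99/256 -49/128 -3/8 -1/4 0 } so -397/1024
value(rbbrrbbbrrbb) = { -1 -1/2 -7/16 -13/32 -25/64 -199/512 -397/1024 | -99/256 -49/128 -3/8 -1/4 0 } so -793/2048
value(rbbrrbbbrrbbb) = { -1 -1/2 -7/16 -13/32 -25/64 -199/512 -397/1024 -793/2048 | -99/256 -49/128 -3/8 -1/4 0 } so -1585/4096
value(rbbrrbbbrrbbbr) = { -1 -1/2 -7/16 -13/32 -25/64 -199/512 -397/1024 -793/2048 | -1585/4096 -99/256 -49/128 -3/8 -1/4 0 } so -3171/8192

-3171/8192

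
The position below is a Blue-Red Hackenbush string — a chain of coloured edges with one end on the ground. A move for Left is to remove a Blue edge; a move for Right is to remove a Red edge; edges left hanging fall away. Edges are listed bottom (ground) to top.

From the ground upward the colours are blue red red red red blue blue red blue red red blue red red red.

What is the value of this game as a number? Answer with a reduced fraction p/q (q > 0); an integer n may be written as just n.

1681/16384

g_1 [b]  L=[0]  R=[·]  so 1
g_2 [br]  L=[0]  R=[1]  so 1/2
g_3 [brr]  L=[0]  R=[1/2; 1]  so 1/4
g_4 [brrr]  L=[0]  R=[1/4; 1/2; 1]  so 1/8
g_5 [brrrr]  L=[0]  R=[1/8; 1/4; 1/2; 1]  so 1/16
g_6 [brrrrb]  L=[0; 1/16]  R=[1/8; 1/4; 1/2; 1]  so 3/32
g_7 [brrrrbb]  L=[0; 1/16; 3/32]  R=[1/8; 1/4; 1/2; 1]  so 7/64
g_8 [brrrrbbr]  L=[0; 1/16; 3/32]  R=[7/64; 1/8; 1/4; 1/2; 1]  so 13/128
g_9 [brrrrbbrb]  L=[0; 1/16; 3/32; 13/128]  R=[7/64; 1/8; 1/4; 1/2; 1]  so 27/256
g_10 [brrrrbbrbr]  L=[0; 1/16; 3/32; 13/128]  R=[27/256; 7/64; 1/8; 1/4; 1/2; 1]  so 53/512
g_11 [brrrrbbrbrr]  L=[0; 1/16; 3/32; 13/128]  R=[53/512; 27/256; 7/64; 1/8; 1/4; 1/2; 1]  so 105/1024
g_12 [brrrrbbrbrrb]  L=[0; 1/16; 3/32; 13/128; 105/1024]  R=[53/512; 27/256; 7/64; 1/8; 1/4; 1/2; 1]  so 211/2048
g_13 [brrrrbbrbrrbr]  L=[0; 1/16; 3/32; 13/128; 105/1024]  R=[211/2048; 53/512; 27/256; 7/64; 1/8; 1/4; 1/2; 1]  so 421/4096
g_14 [brrrrbbrbrrbrr]  L=[0; 1/16; 3/32; 13/128; 105/1024]  R=[421/4096; 211/2048; 53/512; 27/256; 7/64; 1/8; 1/4; 1/2; 1]  so 841/8192
g_15 [brrrrbbrbrrbrrr]  L=[0; 1/16; 3/32; 13/128; 105/1024]  R=[841/8192; 421/4096; 211/2048; 53/512; 27/256; 7/64; 1/8; 1/4; 1/2; 1]  so 1681/16384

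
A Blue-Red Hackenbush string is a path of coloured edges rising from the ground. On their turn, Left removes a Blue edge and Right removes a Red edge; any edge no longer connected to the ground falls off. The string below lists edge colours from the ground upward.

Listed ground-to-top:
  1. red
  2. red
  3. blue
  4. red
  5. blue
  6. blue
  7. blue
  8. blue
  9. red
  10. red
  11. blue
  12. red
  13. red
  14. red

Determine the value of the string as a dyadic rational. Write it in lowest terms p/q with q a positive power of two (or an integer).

Prefix values for red red blue red blue blue blue blue red red blue red red red via {L|R} + simplicity:
r: Left {  }, Right { 0 } = simplest -1
rr: Left {  }, Right { -1, 0 } = simplest -2
rrb: Left { -2 }, Right { -1, 0 } = simplest -3/2
rrbr: Left { -2 }, Right { -3/2, -1, 0 } = simplest -7/4
rrbrb: Left { -2, -7/4 }, Right { -3/2, -1, 0 } = simplest -13/8
rrbrbb: Left { -2, -7/4, -13/8 }, Right { -3/2, -1, 0 } = simplest -25/16
rrbrbbb: Left { -2, -7/4, -13/8, -25/16 }, Right { -3/2, -1, 0 } = simplest -49/32
rrbrbbbb: Left { -2, -7/4, -13/8, -25/16, -49/32 }, Right { -3/2, -1, 0 } = simplest -97/64
rrbrbbbbr: Left { -2, -7/4, -13/8, -25/16, -49/32 }, Right { -97/64, -3/2, -1, 0 } = simplest -195/128
rrbrbbbbrr: Left { -2, -7/4, -13/8, -25/16, -49/32 }, Right { -195/128, -97/64, -3/2, -1, 0 } = simplest -391/256
rrbrbbbbrrb: Left { -2, -7/4, -13/8, -25/16, -49/32, -391/256 }, Right { -195/128, -97/64, -3/2, -1, 0 } = simplest -781/512
rrbrbbbbrrbr: Left { -2, -7/4, -13/8, -25/16, -49/32, -391/256 }, Right { -781/512, -195/128, -97/64, -3/2, -1, 0 } = simplest -1563/1024
rrbrbbbbrrbrr: Left { -2, -7/4, -13/8, -25/16, -49/32, -391/256 }, Right { -1563/1024, -781/512, -195/128, -97/64, -3/2, -1, 0 } = simplest -3127/2048
rrbrbbbbrrbrrr: Left { -2, -7/4, -13/8, -25/16, -49/32, -391/256 }, Right { -3127/2048, -1563/1024, -781/512, -195/128, -97/64, -3/2, -1, 0 } = simplest -6255/4096

-6255/4096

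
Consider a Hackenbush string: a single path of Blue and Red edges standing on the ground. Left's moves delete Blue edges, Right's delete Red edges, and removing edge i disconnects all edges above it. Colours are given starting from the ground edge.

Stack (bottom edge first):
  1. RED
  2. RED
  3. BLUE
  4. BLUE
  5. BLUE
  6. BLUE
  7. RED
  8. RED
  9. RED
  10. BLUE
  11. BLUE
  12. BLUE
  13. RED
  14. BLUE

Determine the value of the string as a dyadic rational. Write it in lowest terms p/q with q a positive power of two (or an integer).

Recurse on prefixes of the 14-edge string RED RED BLUE BLUE BLUE BLUE RED RED RED BLUE BLUE BLUE RED BLUE:
R: Left { — }, Right { 0 } ⇒ simplest -1
RR: Left { — }, Right { -1,0 } ⇒ simplest -2
RRB: Left { -2 }, Right { -1,0 } ⇒ simplest -3/2
RRBB: Left { -2,-3/2 }, Right { -1,0 } ⇒ simplest -5/4
RRBBB: Left { -2,-3/2,-5/4 }, Right { -1,0 } ⇒ simplest -9/8
RRBBBB: Left { -2,-3/2,-5/4,-9/8 }, Right { -1,0 } ⇒ simplest -17/16
RRBBBBR: Left { -2,-3/2,-5/4,-9/8 }, Right { -17/16,-1,0 } ⇒ simplest -35/32
RRBBBBRR: Left { -2,-3/2,-5/4,-9/8 }, Right { -35/32,-17/16,-1,0 } ⇒ simplest -71/64
RRBBBBRRR: Left { -2,-3/2,-5/4,-9/8 }, Right { -71/64,-35/32,-17/16,-1,0 } ⇒ simplest -143/128
RRBBBBRRRB: Left { -2,-3/2,-5/4,-9/8,-143/128 }, Right { -71/64,-35/32,-17/16,-1,0 } ⇒ simplest -285/256
RRBBBBRRRBB: Left { -2,-3/2,-5/4,-9/8,-143/128,-285/256 }, Right { -71/64,-35/32,-17/16,-1,0 } ⇒ simplest -569/512
RRBBBBRRRBBB: Left { -2,-3/2,-5/4,-9/8,-143/128,-285/256,-569/512 }, Right { -71/64,-35/32,-17/16,-1,0 } ⇒ simplest -1137/1024
RRBBBBRRRBBBR: Left { -2,-3/2,-5/4,-9/8,-143/128,-285/256,-569/512 }, Right { -1137/1024,-71/64,-35/32,-17/16,-1,0 } ⇒ simplest -2275/2048
RRBBBBRRRBBBRB: Left { -2,-3/2,-5/4,-9/8,-143/128,-285/256,-569/512,-2275/2048 }, Right { -1137/1024,-71/64,-35/32,-17/16,-1,0 } ⇒ simplest -4549/4096

-4549/4096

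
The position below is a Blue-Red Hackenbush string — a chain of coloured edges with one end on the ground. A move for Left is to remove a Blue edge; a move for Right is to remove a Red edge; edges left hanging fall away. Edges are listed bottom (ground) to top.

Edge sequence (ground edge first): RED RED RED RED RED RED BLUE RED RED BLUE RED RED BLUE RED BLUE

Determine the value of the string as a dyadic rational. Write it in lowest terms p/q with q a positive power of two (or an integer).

-2997/512

Build G(s[:k]) for k = 1..15, string s = RED RED RED RED RED RED BLUE RED RED BLUE RED RED BLUE RED BLUE.
G(R) = { ∅ | 0 } = -1
G(RR) = { ∅ | -1,0 } = -2
G(RRR) = { ∅ | -2,-1,0 } = -3
G(RRRR) = { ∅ | -3,-2,-1,0 } = -4
G(RRRRR) = { ∅ | -4,-3,-2,-1,0 } = -5
G(RRRRRR) = { ∅ | -5,-4,-3,-2,-1,0 } = -6
G(RRRRRRB) = { -6 | -5,-4,-3,-2,-1,0 } = -11/2
G(RRRRRRBR) = { -6 | -11/2,-5,-4,-3,-2,-1,0 } = -23/4
G(RRRRRRBRR) = { -6 | -23/4,-11/2,-5,-4,-3,-2,-1,0 } = -47/8
G(RRRRRRBRRB) = { -6,-47/8 | -23/4,-11/2,-5,-4,-3,-2,-1,0 } = -93/16
G(RRRRRRBRRBR) = { -6,-47/8 | -93/16,-23/4,-11/2,-5,-4,-3,-2,-1,0 } = -187/32
G(RRRRRRBRRBRR) = { -6,-47/8 | -187/32,-93/16,-23/4,-11/2,-5,-4,-3,-2,-1,0 } = -375/64
G(RRRRRRBRRBRRB) = { -6,-47/8,-375/64 | -187/32,-93/16,-23/4,-11/2,-5,-4,-3,-2,-1,0 } = -749/128
G(RRRRRRBRRBRRBR) = { -6,-47/8,-375/64 | -749/128,-187/32,-93/16,-23/4,-11/2,-5,-4,-3,-2,-1,0 } = -1499/256
G(RRRRRRBRRBRRBRB) = { -6,-47/8,-375/64,-1499/256 | -749/128,-187/32,-93/16,-23/4,-11/2,-5,-4,-3,-2,-1,0 } = -2997/512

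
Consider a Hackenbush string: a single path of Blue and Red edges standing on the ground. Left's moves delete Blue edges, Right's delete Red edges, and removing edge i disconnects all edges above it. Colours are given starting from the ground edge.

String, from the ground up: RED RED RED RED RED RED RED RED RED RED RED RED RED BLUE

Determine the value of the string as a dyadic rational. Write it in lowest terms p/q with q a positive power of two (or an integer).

-25/2

edge 1 of 14 (RED): {  | 0 } -> -1
edge 2 of 14 (RED): {  | -1 0 } -> -2
edge 3 of 14 (RED): {  | -2 -1 0 } -> -3
edge 4 of 14 (RED): {  | -3 -2 -1 0 } -> -4
edge 5 of 14 (RED): {  | -4 -3 -2 -1 0 } -> -5
edge 6 of 14 (RED): {  | -5 -4 -3 -2 -1 0 } -> -6
edge 7 of 14 (RED): {  | -6 -5 -4 -3 -2 -1 0 } -> -7
edge 8 of 14 (RED): {  | -7 -6 -5 -4 -3 -2 -1 0 } -> -8
edge 9 of 14 (RED): {  | -8 -7 -6 -5 -4 -3 -2 -1 0 } -> -9
edge 10 of 14 (RED): {  | -9 -8 -7 -6 -5 -4 -3 -2 -1 0 } -> -10
edge 11 of 14 (RED): {  | -10 -9 -8 -7 -6 -5 -4 -3 -2 -1 0 } -> -11
edge 12 of 14 (RED): {  | -11 -10 -9 -8 -7 -6 -5 -4 -3 -2 -1 0 } -> -12
edge 13 of 14 (RED): {  | -12 -11 -10 -9 -8 -7 -6 -5 -4 -3 -2 -1 0 } -> -13
edge 14 of 14 (BLUE): { -13 | -12 -11 -10 -9 -8 -7 -6 -5 -4 -3 -2 -1 0 } -> -25/2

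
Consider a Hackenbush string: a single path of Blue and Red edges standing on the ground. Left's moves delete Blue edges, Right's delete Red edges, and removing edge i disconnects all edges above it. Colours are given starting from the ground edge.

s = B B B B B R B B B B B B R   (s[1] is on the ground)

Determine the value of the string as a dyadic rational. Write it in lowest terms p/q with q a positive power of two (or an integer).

Prefix values for B B B B B R B B B B B B R via {L|R} + simplicity:
step 1: add B to get B; options L={ 0 } R={ — } ⇒ 1
step 2: add B to get BB; options L={ 0 1 } R={ — } ⇒ 2
step 3: add B to get BBB; options L={ 0 1 2 } R={ — } ⇒ 3
step 4: add B to get BBBB; options L={ 0 1 2 3 } R={ — } ⇒ 4
step 5: add B to get BBBBB; options L={ 0 1 2 3 4 } R={ — } ⇒ 5
step 6: add R to get BBBBBR; options L={ 0 1 2 3 4 } R={ 5 } ⇒ 9/2
step 7: add B to get BBBBBRB; options L={ 0 1 2 3 4 9/2 } R={ 5 } ⇒ 19/4
step 8: add B to get BBBBBRBB; options L={ 0 1 2 3 4 9/2 19/4 } R={ 5 } ⇒ 39/8
step 9: add B to get BBBBBRBBB; options L={ 0 1 2 3 4 9/2 19/4 39/8 } R={ 5 } ⇒ 79/16
step 10: add B to get BBBBBRBBBB; options L={ 0 1 2 3 4 9/2 19/4 39/8 79/16 } R={ 5 } ⇒ 159/32
step 11: add B to get BBBBBRBBBBB; options L={ 0 1 2 3 4 9/2 19/4 39/8 79/16 159/32 } R={ 5 } ⇒ 319/64
step 12: add B to get BBBBBRBBBBBB; options L={ 0 1 2 3 4 9/2 19/4 39/8 79/16 159/32 319/64 } R={ 5 } ⇒ 639/128
step 13: add R to get BBBBBRBBBBBBR; options L={ 0 1 2 3 4 9/2 19/4 39/8 79/16 159/32 319/64 } R={ 639/128 5 } ⇒ 1277/256

1277/256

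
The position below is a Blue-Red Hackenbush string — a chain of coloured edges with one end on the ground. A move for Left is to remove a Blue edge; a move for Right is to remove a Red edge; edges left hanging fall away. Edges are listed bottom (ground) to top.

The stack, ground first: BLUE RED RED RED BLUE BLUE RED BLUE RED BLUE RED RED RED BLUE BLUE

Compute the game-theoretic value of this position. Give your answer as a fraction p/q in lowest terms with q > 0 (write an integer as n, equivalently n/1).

3399/16384

Recurse on prefixes of the 15-edge string BLUE RED RED RED BLUE BLUE RED BLUE RED BLUE RED RED RED BLUE BLUE:
value_1 [B]  L=[0]  R=[—]  → 1
value_2 [BR]  L=[0]  R=[1]  → 1/2
value_3 [BRR]  L=[0]  R=[1/2,1]  → 1/4
value_4 [BRRR]  L=[0]  R=[1/4,1/2,1]  → 1/8
value_5 [BRRRB]  L=[0,1/8]  R=[1/4,1/2,1]  → 3/16
value_6 [BRRRBB]  L=[0,1/8,3/16]  R=[1/4,1/2,1]  → 7/32
value_7 [BRRRBBR]  L=[0,1/8,3/16]  R=[7/32,1/4,1/2,1]  → 13/64
value_8 [BRRRBBRB]  L=[0,1/8,3/16,13/64]  R=[7/32,1/4,1/2,1]  → 27/128
value_9 [BRRRBBRBR]  L=[0,1/8,3/16,13/64]  R=[27/128,7/32,1/4,1/2,1]  → 53/256
value_10 [BRRRBBRBRB]  L=[0,1/8,3/16,13/64,53/256]  R=[27/128,7/32,1/4,1/2,1]  → 107/512
value_11 [BRRRBBRBRBR]  L=[0,1/8,3/16,13/64,53/256]  R=[107/512,27/128,7/32,1/4,1/2,1]  → 213/1024
value_12 [BRRRBBRBRBRR]  L=[0,1/8,3/16,13/64,53/256]  R=[213/1024,107/512,27/128,7/32,1/4,1/2,1]  → 425/2048
value_13 [BRRRBBRBRBRRR]  L=[0,1/8,3/16,13/64,53/256]  R=[425/2048,213/1024,107/512,27/128,7/32,1/4,1/2,1]  → 849/4096
value_14 [BRRRBBRBRBRRRB]  L=[0,1/8,3/16,13/64,53/256,849/4096]  R=[425/2048,213/1024,107/512,27/128,7/32,1/4,1/2,1]  → 1699/8192
value_15 [BRRRBBRBRBRRRBB]  L=[0,1/8,3/16,13/64,53/256,849/4096,1699/8192]  R=[425/2048,213/1024,107/512,27/128,7/32,1/4,1/2,1]  → 3399/16384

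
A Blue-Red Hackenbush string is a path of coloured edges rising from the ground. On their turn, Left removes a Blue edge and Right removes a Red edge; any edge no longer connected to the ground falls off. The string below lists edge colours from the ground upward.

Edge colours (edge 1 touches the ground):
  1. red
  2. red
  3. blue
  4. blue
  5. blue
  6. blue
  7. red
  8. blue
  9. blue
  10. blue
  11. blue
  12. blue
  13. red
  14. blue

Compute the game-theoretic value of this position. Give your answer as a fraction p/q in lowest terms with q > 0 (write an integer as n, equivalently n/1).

Recurse on prefixes of the 14-edge string red red blue blue blue blue red blue blue blue blue blue red blue:
step 1: add red to get r; options L={ (no moves) } R={ 0 } = -1
step 2: add red to get rr; options L={ (no moves) } R={ -1; 0 } = -2
step 3: add blue to get rrb; options L={ -2 } R={ -1; 0 } = -3/2
step 4: add blue to get rrbb; options L={ -2; -3/2 } R={ -1; 0 } = -5/4
step 5: add blue to get rrbbb; options L={ -2; -3/2; -5/4 } R={ -1; 0 } = -9/8
step 6: add blue to get rrbbbb; options L={ -2; -3/2; -5/4; -9/8 } R={ -1; 0 } = -17/16
step 7: add red to get rrbbbbr; options L={ -2; -3/2; -5/4; -9/8 } R={ -17/16; -1; 0 } = -35/32
step 8: add blue to get rrbbbbrb; options L={ -2; -3/2; -5/4; -9/8; -35/32 } R={ -17/16; -1; 0 } = -69/64
step 9: add blue to get rrbbbbrbb; options L={ -2; -3/2; -5/4; -9/8; -35/32; -69/64 } R={ -17/16; -1; 0 } = -137/128
step 10: add blue to get rrbbbbrbbb; options L={ -2; -3/2; -5/4; -9/8; -35/32; -69/64; -137/128 } R={ -17/16; -1; 0 } = -273/256
step 11: add blue to get rrbbbbrbbbb; options L={ -2; -3/2; -5/4; -9/8; -35/32; -69/64; -137/128; -273/256 } R={ -17/16; -1; 0 } = -545/512
step 12: add blue to get rrbbbbrbbbbb; options L={ -2; -3/2; -5/4; -9/8; -35/32; -69/64; -137/128; -273/256; -545/512 } R={ -17/16; -1; 0 } = -1089/1024
step 13: add red to get rrbbbbrbbbbbr; options L={ -2; -3/2; -5/4; -9/8; -35/32; -69/64; -137/128; -273/256; -545/512 } R={ -1089/1024; -17/16; -1; 0 } = -2179/2048
step 14: add blue to get rrbbbbrbbbbbrb; options L={ -2; -3/2; -5/4; -9/8; -35/32; -69/64; -137/128; -273/256; -545/512; -2179/2048 } R={ -1089/1024; -17/16; -1; 0 } = -4357/4096

-4357/4096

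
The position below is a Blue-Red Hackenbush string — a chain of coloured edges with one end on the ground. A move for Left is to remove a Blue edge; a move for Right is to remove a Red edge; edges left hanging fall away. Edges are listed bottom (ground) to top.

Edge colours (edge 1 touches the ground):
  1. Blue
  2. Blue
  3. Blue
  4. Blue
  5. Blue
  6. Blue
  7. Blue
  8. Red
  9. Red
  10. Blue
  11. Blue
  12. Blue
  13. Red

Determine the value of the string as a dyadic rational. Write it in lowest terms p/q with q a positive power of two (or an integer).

G_1 [B]  L=[0]  R=[·]  -> 1
G_2 [BB]  L=[0 1]  R=[·]  -> 2
G_3 [BBB]  L=[0 1 2]  R=[·]  -> 3
G_4 [BBBB]  L=[0 1 2 3]  R=[·]  -> 4
G_5 [BBBBB]  L=[0 1 2 3 4]  R=[·]  -> 5
G_6 [BBBBBB]  L=[0 1 2 3 4 5]  R=[·]  -> 6
G_7 [BBBBBBB]  L=[0 1 2 3 4 5 6]  R=[·]  -> 7
G_8 [BBBBBBBR]  L=[0 1 2 3 4 5 6]  R=[7]  -> 13/2
G_9 [BBBBBBBRR]  L=[0 1 2 3 4 5 6]  R=[13/2 7]  -> 25/4
G_10 [BBBBBBBRRB]  L=[0 1 2 3 4 5 6 25/4]  R=[13/2 7]  -> 51/8
G_11 [BBBBBBBRRBB]  L=[0 1 2 3 4 5 6 25/4 51/8]  R=[13/2 7]  -> 103/16
G_12 [BBBBBBBRRBBB]  L=[0 1 2 3 4 5 6 25/4 51/8 103/16]  R=[13/2 7]  -> 207/32
G_13 [BBBBBBBRRBBBR]  L=[0 1 2 3 4 5 6 25/4 51/8 103/16]  R=[207/32 13/2 7]  -> 413/64

413/64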